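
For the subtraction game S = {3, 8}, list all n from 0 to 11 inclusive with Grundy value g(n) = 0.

Grundy values for subtraction set {3, 8}:
k:     0  1  2  3  4  5  6  7  8  9 10 11
g(k):  0  0  0  1  1  1  0  0  2  1  1  0
The P-positions (g = 0) in 0..11 are 0, 1, 2, 6, 7, 11.

0, 1, 2, 6, 7, 11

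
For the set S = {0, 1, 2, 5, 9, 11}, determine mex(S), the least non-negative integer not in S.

3

The values 0, 1, 2 are all present; 3 is the first non-negative integer missing from the set.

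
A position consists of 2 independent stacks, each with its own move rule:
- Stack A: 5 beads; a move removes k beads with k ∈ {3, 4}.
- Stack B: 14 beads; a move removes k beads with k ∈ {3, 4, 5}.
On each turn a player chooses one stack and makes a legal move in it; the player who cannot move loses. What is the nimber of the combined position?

3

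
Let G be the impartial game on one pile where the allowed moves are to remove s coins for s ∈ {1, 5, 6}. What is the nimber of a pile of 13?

Compute g(0), g(1), … for moves {1, 5, 6}:
g(0) = mex{} = 0
g(1) = mex{0} = 1
g(2) = mex{1} = 0
g(3) = mex{0} = 1
g(4) = mex{1} = 0
g(5) = mex{0} = 1
g(6) = mex{0,1} = 2
g(7) = mex{0,1,2} = 3
g(8) = mex{0,1,3} = 2
g(9) = mex{0,1,2} = 3
g(10) = mex{0,1,3} = 2
g(11) = mex{1,2} = 0
g(12) = mex{0,2,3} = 1
g(13) = mex{1,2,3} = 0
So g(13) = 0.

0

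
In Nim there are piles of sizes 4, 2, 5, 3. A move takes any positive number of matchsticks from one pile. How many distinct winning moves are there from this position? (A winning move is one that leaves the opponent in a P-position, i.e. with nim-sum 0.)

0

Compute the nim-sum pairwise:
4 XOR 2 = 6
6 XOR 5 = 3
3 XOR 3 = 0
The nim-sum is already 0, so every move leaves a nonzero nim-sum — there are no winning moves.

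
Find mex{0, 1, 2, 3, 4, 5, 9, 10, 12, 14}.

6

The values 0, 1, 2, 3, 4, 5 are all present; 6 is the first non-negative integer missing from the set.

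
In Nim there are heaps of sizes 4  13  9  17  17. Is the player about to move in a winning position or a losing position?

Losing position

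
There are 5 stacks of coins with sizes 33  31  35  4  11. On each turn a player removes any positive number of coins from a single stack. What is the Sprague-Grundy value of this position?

Nim-sum: 33 ^ 31 ^ 35 ^ 4 ^ 11 = 18.

18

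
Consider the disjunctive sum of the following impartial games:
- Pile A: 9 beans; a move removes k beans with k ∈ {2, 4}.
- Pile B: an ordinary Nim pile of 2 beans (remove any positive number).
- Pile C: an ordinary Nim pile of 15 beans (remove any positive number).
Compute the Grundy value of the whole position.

Grundy values for pile A (subtraction set {2, 4}):
k:     0  1  2  3  4  5  6  7  8  9
g(k):  0  0  1  1  2  2  0  0  1  1
So g(9) = 1.
Pile B is a plain Nim pile of size 2, so its Grundy value is 2.
Pile C is a plain Nim pile of size 15, so its Grundy value is 15.
The value of a disjunctive sum is the nim-sum of the parts.
Combined value = 1 XOR 2 XOR 15 = 12.

12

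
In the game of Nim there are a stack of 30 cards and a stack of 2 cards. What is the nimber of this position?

28

Compute the nim-sum pairwise:
30 XOR 2 = 28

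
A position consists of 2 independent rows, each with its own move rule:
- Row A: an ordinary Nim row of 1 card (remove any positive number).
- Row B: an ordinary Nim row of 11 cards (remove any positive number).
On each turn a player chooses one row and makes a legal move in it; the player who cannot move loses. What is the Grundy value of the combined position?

10

Row A is a plain Nim row of size 1, so its Grundy value is 1.
Row B is a plain Nim row of size 11, so its Grundy value is 11.
The value of a disjunctive sum is the nim-sum of the parts.
Combined value = 1 XOR 11 = 10.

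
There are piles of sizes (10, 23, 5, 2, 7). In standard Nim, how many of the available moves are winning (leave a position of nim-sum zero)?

1

Compute the nim-sum pairwise:
10 ^ 23 = 29
29 ^ 5 = 24
24 ^ 2 = 26
26 ^ 7 = 29
The overall nim-sum is X = 29. A pile of size p has a winning move iff p XOR X < p (reduce it to p XOR X).
  10: 10 XOR 29 = 23 ≥ 10 — no move.
  23: 23 XOR 29 = 10 < 23 — winning move (to 10).
  5: 5 XOR 29 = 24 ≥ 5 — no move.
  2: 2 XOR 29 = 31 ≥ 2 — no move.
  7: 7 XOR 29 = 26 ≥ 7 — no move.
That gives 1 winning move.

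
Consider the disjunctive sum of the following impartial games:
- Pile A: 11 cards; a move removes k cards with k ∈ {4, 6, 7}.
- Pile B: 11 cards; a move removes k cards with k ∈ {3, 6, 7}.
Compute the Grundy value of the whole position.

Build the Grundy sequence for pile A with g(k) = mex{g(k−s) : s ∈ {4, 6, 7}, s ≤ k}:
k:     0  1  2  3  4  5  6  7  8  9 10 11
g(k):  0  0  0  0  1  1  1  1  2  2  2  0
So g(11) = 0.
For pile B, compute g(0), g(1), … with moves {3, 6, 7}:
k:     0  1  2  3  4  5  6  7  8  9 10 11
g(k):  0  0  0  1  1  1  2  2  2  3  0  0
So g(11) = 0.
By the Sprague-Grundy theorem, the Grundy value of a sum of independent games is the XOR of the component values.
Combined value = 0 XOR 0 = 0.

0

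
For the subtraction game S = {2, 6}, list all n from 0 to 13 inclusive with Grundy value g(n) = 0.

0, 1, 4, 5, 8, 9, 12, 13

Grundy values for subtraction set {2, 6}:
k:     0  1  2  3  4  5  6  7  8  9 10 11 12 13
g(k):  0  0  1  1  0  0  1  1  0  0  1  1  0  0
The P-positions (g = 0) in 0..13 are 0, 1, 4, 5, 8, 9, 12, 13.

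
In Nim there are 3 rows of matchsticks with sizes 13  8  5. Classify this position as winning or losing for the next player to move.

Losing position

Nim-sum: 13 XOR 8 XOR 5 = 0.
The nim-sum is 0, so this is a P-position: the player to move is in a losing position under optimal play.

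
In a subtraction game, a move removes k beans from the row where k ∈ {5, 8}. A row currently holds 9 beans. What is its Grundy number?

1

Grundy values for subtraction set {5, 8}:
k:     0  1  2  3  4  5  6  7  8  9
g(k):  0  0  0  0  0  1  1  1  1  1
So g(9) = 1.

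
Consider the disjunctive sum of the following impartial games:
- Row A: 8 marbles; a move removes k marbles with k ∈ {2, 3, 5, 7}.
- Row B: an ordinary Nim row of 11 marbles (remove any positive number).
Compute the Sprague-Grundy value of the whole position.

15

For row A, compute g(0), g(1), … with moves {2, 3, 5, 7}:
g(0) = mex{} = 0
g(1) = mex{} = 0
g(2) = mex{0} = 1
g(3) = mex{0} = 1
g(4) = mex{0,1} = 2
g(5) = mex{0,1} = 2
g(6) = mex{0,1,2} = 3
g(7) = mex{0,1,2} = 3
g(8) = mex{0,1,2,3} = 4
So g(8) = 4.
Row B is a plain Nim row of size 11, so its Grundy value is 11.
By the Sprague-Grundy theorem, the Grundy value of a sum of independent games is the XOR of the component values.
Combined value = 4 XOR 11 = 15.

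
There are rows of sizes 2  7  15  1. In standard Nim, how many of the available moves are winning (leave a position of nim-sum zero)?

1

Nim-sum: 2 ⊕ 7 ⊕ 15 ⊕ 1 = 11.
The overall nim-sum is X = 11. A row of size p has a winning move iff p XOR X < p (reduce it to p XOR X).
  2: 2 XOR 11 = 9 ≥ 2 — no move.
  7: 7 XOR 11 = 12 ≥ 7 — no move.
  15: 15 XOR 11 = 4 < 15 — winning move (to 4).
  1: 1 XOR 11 = 10 ≥ 1 — no move.
That gives 1 winning move.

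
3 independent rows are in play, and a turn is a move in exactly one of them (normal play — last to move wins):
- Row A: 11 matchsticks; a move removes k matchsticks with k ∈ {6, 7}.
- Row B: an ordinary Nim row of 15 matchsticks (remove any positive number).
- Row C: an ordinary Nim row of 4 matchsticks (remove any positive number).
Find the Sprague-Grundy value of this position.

For row A, compute g(0), g(1), … with moves {6, 7}:
k:     0  1  2  3  4  5  6  7  8  9 10 11
g(k):  0  0  0  0  0  0  1  1  1  1  1  1
So g(11) = 1.
Row B is a plain Nim row of size 15, so its Grundy value is 15.
Row C is a plain Nim row of size 4, so its Grundy value is 4.
The value of a disjunctive sum is the nim-sum of the parts.
Combined value = 1 ⊕ 15 ⊕ 4 = 10.

10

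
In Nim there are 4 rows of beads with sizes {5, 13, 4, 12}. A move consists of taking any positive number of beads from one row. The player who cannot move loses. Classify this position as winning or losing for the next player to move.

Losing position

Bitwise XOR of the heap sizes:
  0101  (5)
  1101  (13)
  0100  (4)
  1100  (12)
  ----
  0000  (0)
The nim-sum is 0, so this is a P-position: the player to move is in a losing position under optimal play.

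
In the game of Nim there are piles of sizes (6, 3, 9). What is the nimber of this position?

12

Nim-sum: 6 ^ 3 ^ 9 = 12.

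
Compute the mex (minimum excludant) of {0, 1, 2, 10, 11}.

3

The values 0, 1, 2 are all present; 3 is the first non-negative integer missing from the set.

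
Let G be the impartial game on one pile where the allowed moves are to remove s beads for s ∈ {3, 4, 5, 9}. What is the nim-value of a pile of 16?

0

Build the Grundy sequence with g(k) = mex{g(k−s) : s ∈ {3, 4, 5, 9}, s ≤ k}:
k:     0  1  2  3  4  5  6  7  8  9 10 11 12 13 14 15 16
g(k):  0  0  0  1  1  1  2  2  0  3  3  1  4  2  0  0  0
So g(16) = 0.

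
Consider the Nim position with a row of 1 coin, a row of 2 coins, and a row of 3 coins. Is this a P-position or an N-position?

Nim-sum: 1 ⊕ 2 ⊕ 3 = 0.
The nim-sum is 0, so this is a P-position: the player to move is in a losing position under optimal play.

P-position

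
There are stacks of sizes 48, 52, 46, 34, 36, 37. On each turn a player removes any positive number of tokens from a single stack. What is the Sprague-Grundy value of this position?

Write each in binary and XOR column by column:
  110000  (48)
  110100  (52)
  101110  (46)
  100010  (34)
  100100  (36)
  100101  (37)
  ------
  001001  (9)

9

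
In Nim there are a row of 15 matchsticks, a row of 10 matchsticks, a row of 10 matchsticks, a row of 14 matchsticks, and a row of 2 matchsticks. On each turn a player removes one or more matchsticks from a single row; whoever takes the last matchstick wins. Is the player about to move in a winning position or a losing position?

Compute the nim-sum pairwise:
15 ^ 10 = 5
5 ^ 10 = 15
15 ^ 14 = 1
1 ^ 2 = 3
The nim-sum is 3 ≠ 0, so this is an N-position: the player to move can win.

Winning position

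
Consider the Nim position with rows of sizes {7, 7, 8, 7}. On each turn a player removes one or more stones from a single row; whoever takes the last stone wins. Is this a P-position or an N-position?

N-position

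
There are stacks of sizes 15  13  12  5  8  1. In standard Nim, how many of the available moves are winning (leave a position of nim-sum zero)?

1

Bitwise XOR of the heap sizes:
  1111  (15)
  1101  (13)
  1100  (12)
  0101  (5)
  1000  (8)
  0001  (1)
  ----
  0010  (2)
The overall nim-sum is X = 2. A stack of size p has a winning move iff p XOR X < p (reduce it to p XOR X).
  15: 15 XOR 2 = 13 < 15 — winning move (to 13).
  13: 13 XOR 2 = 15 ≥ 13 — no move.
  12: 12 XOR 2 = 14 ≥ 12 — no move.
  5: 5 XOR 2 = 7 ≥ 5 — no move.
  8: 8 XOR 2 = 10 ≥ 8 — no move.
  1: 1 XOR 2 = 3 ≥ 1 — no move.
That gives 1 winning move.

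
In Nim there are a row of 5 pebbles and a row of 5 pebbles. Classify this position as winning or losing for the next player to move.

Losing position

Nim-sum: 5 ⊕ 5 = 0.
The nim-sum is 0, so this is a P-position: the player to move is in a losing position under optimal play.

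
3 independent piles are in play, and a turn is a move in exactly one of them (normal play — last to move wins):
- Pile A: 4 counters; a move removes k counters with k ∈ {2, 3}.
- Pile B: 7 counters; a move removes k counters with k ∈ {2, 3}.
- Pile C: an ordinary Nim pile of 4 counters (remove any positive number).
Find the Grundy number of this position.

Grundy values for pile A (subtraction set {2, 3}):
k:     0  1  2  3  4
g(k):  0  0  1  1  2
So g(4) = 2.
For pile B, compute g(0), g(1), … with moves {2, 3}:
g(0) = mex{} = 0
g(1) = mex{} = 0
g(2) = mex{0} = 1
g(3) = mex{0} = 1
g(4) = mex{0,1} = 2
g(5) = mex{1} = 0
g(6) = mex{1,2} = 0
g(7) = mex{0,2} = 1
So g(7) = 1.
Pile C is a plain Nim pile of size 4, so its Grundy value is 4.
By the Sprague-Grundy theorem, the Grundy value of a sum of independent games is the XOR of the component values.
Combined value = 2 ⊕ 1 ⊕ 4 = 7.

7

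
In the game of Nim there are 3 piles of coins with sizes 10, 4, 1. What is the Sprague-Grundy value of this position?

15

Compute the nim-sum pairwise:
10 XOR 4 = 14
14 XOR 1 = 15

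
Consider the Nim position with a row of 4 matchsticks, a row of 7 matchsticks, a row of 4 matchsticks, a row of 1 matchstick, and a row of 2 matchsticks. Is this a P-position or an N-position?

Write each in binary and XOR column by column:
  100  (4)
  111  (7)
  100  (4)
  001  (1)
  010  (2)
  ---
  100  (4)
The nim-sum is 4 ≠ 0, so this is an N-position: the player to move can win.

N-position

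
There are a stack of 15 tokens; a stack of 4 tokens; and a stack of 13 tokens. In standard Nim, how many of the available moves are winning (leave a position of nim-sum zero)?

3

Write each in binary and XOR column by column:
  1111  (15)
  0100  (4)
  1101  (13)
  ----
  0110  (6)
The overall nim-sum is X = 6. A stack of size p has a winning move iff p XOR X < p (reduce it to p XOR X).
  15: 15 XOR 6 = 9 < 15 — winning move (to 9).
  4: 4 XOR 6 = 2 < 4 — winning move (to 2).
  13: 13 XOR 6 = 11 < 13 — winning move (to 11).
That gives 3 winning moves.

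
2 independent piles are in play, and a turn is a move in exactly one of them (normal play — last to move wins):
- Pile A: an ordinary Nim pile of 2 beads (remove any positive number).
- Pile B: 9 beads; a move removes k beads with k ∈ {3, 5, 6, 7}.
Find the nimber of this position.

Pile A is a plain Nim pile of size 2, so its Grundy value is 2.
Build the Grundy sequence for pile B with g(k) = mex{g(k−s) : s ∈ {3, 5, 6, 7}, s ≤ k}:
g(0) = mex{} = 0
g(1) = mex{} = 0
g(2) = mex{} = 0
g(3) = mex{0} = 1
g(4) = mex{0} = 1
g(5) = mex{0} = 1
g(6) = mex{0,1} = 2
g(7) = mex{0,1} = 2
g(8) = mex{0,1} = 2
g(9) = mex{0,1,2} = 3
So g(9) = 3.
The value of a disjunctive sum is the nim-sum of the parts.
Combined value = 2 XOR 3 = 1.

1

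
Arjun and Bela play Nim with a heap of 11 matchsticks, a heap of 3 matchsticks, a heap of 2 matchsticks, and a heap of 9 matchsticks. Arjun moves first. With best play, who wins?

Arjun wins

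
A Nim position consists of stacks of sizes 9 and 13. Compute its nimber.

4

Compute the nim-sum pairwise:
9 ⊕ 13 = 4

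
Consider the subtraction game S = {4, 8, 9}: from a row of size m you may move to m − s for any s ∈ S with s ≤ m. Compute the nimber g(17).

1

Compute g(0), g(1), … for moves {4, 8, 9}:
k:     0  1  2  3  4  5  6  7  8  9 10 11 12 13 14 15 16 17
g(k):  0  0  0  0  1  1  1  1  2  2  2  2  3  0  0  0  0  1
So g(17) = 1.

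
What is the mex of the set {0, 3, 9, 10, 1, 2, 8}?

4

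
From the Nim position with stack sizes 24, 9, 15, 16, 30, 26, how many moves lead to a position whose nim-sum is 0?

Compute the nim-sum pairwise:
24 ⊕ 9 = 17
17 ⊕ 15 = 30
30 ⊕ 16 = 14
14 ⊕ 30 = 16
16 ⊕ 26 = 10
The overall nim-sum is X = 10. A stack of size p has a winning move iff p XOR X < p (reduce it to p XOR X).
  24: 24 XOR 10 = 18 < 24 — winning move (to 18).
  9: 9 XOR 10 = 3 < 9 — winning move (to 3).
  15: 15 XOR 10 = 5 < 15 — winning move (to 5).
  16: 16 XOR 10 = 26 ≥ 16 — no move.
  30: 30 XOR 10 = 20 < 30 — winning move (to 20).
  26: 26 XOR 10 = 16 < 26 — winning move (to 16).
That gives 5 winning moves.

5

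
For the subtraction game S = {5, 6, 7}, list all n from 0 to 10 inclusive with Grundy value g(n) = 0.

0, 1, 2, 3, 4

Compute g(0), g(1), … for moves {5, 6, 7}:
g(0) = mex{} = 0
g(1) = mex{} = 0
g(2) = mex{} = 0
g(3) = mex{} = 0
g(4) = mex{} = 0
g(5) = mex{0} = 1
g(6) = mex{0} = 1
g(7) = mex{0} = 1
g(8) = mex{0} = 1
g(9) = mex{0} = 1
g(10) = mex{0,1} = 2
The P-positions (g = 0) in 0..10 are 0, 1, 2, 3, 4.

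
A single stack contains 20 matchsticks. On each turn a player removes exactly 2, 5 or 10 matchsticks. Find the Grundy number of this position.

2

Compute g(0), g(1), … for moves {2, 5, 10}:
k:     0  1  2  3  4  5  6  7  8  9 10 11 12 13 14 15 16 17 18 19 20
g(k):  0  0  1  1  0  2  1  0  0  1  1  2  2  3  3  0  0  1  1  0  2
So g(20) = 2.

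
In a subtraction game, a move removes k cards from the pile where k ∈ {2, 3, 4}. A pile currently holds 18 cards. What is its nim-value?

0

Grundy values for subtraction set {2, 3, 4}:
k:     0  1  2  3  4  5  6  7  8  9 10 11 12 13 14 15 16 17 18
g(k):  0  0  1  1  2  2  0  0  1  1  2  2  0  0  1  1  2  2  0
So g(18) = 0.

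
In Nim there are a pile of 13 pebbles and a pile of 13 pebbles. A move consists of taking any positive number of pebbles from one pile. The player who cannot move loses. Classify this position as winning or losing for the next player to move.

Losing position

Compute the nim-sum pairwise:
13 ^ 13 = 0
The nim-sum is 0, so this is a P-position: the player to move is in a losing position under optimal play.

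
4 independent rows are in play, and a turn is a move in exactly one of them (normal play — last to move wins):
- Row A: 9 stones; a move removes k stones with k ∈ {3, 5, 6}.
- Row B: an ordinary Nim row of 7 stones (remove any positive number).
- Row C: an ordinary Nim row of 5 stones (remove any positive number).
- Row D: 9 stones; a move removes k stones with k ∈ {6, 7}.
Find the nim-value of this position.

For row A, compute g(0), g(1), … with moves {3, 5, 6}:
g(0) = mex{} = 0
g(1) = mex{} = 0
g(2) = mex{} = 0
g(3) = mex{0} = 1
g(4) = mex{0} = 1
g(5) = mex{0} = 1
g(6) = mex{0,1} = 2
g(7) = mex{0,1} = 2
g(8) = mex{0,1} = 2
g(9) = mex{1,2} = 0
So g(9) = 0.
Row B is a plain Nim row of size 7, so its Grundy value is 7.
Row C is a plain Nim row of size 5, so its Grundy value is 5.
Grundy values for row D (subtraction set {6, 7}):
k:     0  1  2  3  4  5  6  7  8  9
g(k):  0  0  0  0  0  0  1  1  1  1
So g(9) = 1.
The value of a disjunctive sum is the nim-sum of the parts.
Combined value = 0 ⊕ 7 ⊕ 5 ⊕ 1 = 3.

3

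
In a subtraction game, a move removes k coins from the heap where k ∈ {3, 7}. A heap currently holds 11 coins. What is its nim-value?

Grundy values for subtraction set {3, 7}:
g(0) = mex{} = 0
g(1) = mex{} = 0
g(2) = mex{} = 0
g(3) = mex{0} = 1
g(4) = mex{0} = 1
g(5) = mex{0} = 1
g(6) = mex{1} = 0
g(7) = mex{0,1} = 2
g(8) = mex{0,1} = 2
g(9) = mex{0} = 1
g(10) = mex{1,2} = 0
g(11) = mex{1,2} = 0
So g(11) = 0.

0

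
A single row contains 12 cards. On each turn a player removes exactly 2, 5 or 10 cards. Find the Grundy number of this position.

Grundy values for subtraction set {2, 5, 10}:
g(0) = mex{} = 0
g(1) = mex{} = 0
g(2) = mex{0} = 1
g(3) = mex{0} = 1
g(4) = mex{1} = 0
g(5) = mex{0,1} = 2
g(6) = mex{0} = 1
g(7) = mex{1,2} = 0
g(8) = mex{1} = 0
g(9) = mex{0} = 1
g(10) = mex{0,2} = 1
g(11) = mex{0,1} = 2
g(12) = mex{0,1} = 2
So g(12) = 2.

2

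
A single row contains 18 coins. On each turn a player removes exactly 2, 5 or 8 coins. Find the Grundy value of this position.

2

Compute g(0), g(1), … for moves {2, 5, 8}:
k:     0  1  2  3  4  5  6  7  8  9 10 11 12 13 14 15 16 17 18
g(k):  0  0  1  1  0  2  1  0  2  1  0  0  1  1  0  2  1  0  2
So g(18) = 2.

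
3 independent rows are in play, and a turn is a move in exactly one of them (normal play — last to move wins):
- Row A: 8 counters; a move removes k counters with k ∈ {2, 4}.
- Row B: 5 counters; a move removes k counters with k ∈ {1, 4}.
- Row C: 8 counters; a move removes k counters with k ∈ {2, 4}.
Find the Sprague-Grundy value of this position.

0

For row A, compute g(0), g(1), … with moves {2, 4}:
k:     0  1  2  3  4  5  6  7  8
g(k):  0  0  1  1  2  2  0  0  1
So g(8) = 1.
Build the Grundy sequence for row B with g(k) = mex{g(k−s) : s ∈ {1, 4}, s ≤ k}:
k:     0  1  2  3  4  5
g(k):  0  1  0  1  2  0
So g(5) = 0.
For row C, compute g(0), g(1), … with moves {2, 4}:
k:     0  1  2  3  4  5  6  7  8
g(k):  0  0  1  1  2  2  0  0  1
So g(8) = 1.
The value of a disjunctive sum is the nim-sum of the parts.
Combined value = 1 XOR 0 XOR 1 = 0.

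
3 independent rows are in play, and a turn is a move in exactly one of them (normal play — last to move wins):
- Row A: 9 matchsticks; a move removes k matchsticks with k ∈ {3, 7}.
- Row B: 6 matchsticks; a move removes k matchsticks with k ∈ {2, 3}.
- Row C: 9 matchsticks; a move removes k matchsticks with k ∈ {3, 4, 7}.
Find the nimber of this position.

2

Build the Grundy sequence for row A with g(k) = mex{g(k−s) : s ∈ {3, 7}, s ≤ k}:
k:     0  1  2  3  4  5  6  7  8  9
g(k):  0  0  0  1  1  1  0  2  2  1
So g(9) = 1.
Build the Grundy sequence for row B with g(k) = mex{g(k−s) : s ∈ {2, 3}, s ≤ k}:
g(0) = mex{} = 0
g(1) = mex{} = 0
g(2) = mex{0} = 1
g(3) = mex{0} = 1
g(4) = mex{0,1} = 2
g(5) = mex{1} = 0
g(6) = mex{1,2} = 0
So g(6) = 0.
For row C, compute g(0), g(1), … with moves {3, 4, 7}:
k:     0  1  2  3  4  5  6  7  8  9
g(k):  0  0  0  1  1  1  2  2  2  3
So g(9) = 3.
The value of a disjunctive sum is the nim-sum of the parts.
Combined value = 1 ⊕ 0 ⊕ 3 = 2.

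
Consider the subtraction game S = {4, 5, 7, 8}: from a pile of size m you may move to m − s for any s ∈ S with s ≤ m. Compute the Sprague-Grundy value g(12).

Build the Grundy sequence with g(k) = mex{g(k−s) : s ∈ {4, 5, 7, 8}, s ≤ k}:
g(0) = mex{} = 0
g(1) = mex{} = 0
g(2) = mex{} = 0
g(3) = mex{} = 0
g(4) = mex{0} = 1
g(5) = mex{0} = 1
g(6) = mex{0} = 1
g(7) = mex{0} = 1
g(8) = mex{0,1} = 2
g(9) = mex{0,1} = 2
g(10) = mex{0,1} = 2
g(11) = mex{0,1} = 2
g(12) = mex{1,2} = 0
So g(12) = 0.

0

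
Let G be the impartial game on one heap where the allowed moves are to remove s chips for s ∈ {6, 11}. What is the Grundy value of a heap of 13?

2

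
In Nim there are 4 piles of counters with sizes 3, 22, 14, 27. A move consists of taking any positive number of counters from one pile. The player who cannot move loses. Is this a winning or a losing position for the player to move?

Losing position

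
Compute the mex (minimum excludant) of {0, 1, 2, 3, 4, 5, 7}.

The values 0, 1, 2, 3, 4, 5 are all present; 6 is the first non-negative integer missing from the set.

6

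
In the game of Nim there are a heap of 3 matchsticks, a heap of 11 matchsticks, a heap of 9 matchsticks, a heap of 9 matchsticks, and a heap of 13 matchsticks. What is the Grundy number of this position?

Bitwise XOR of the heap sizes:
  0011  (3)
  1011  (11)
  1001  (9)
  1001  (9)
  1101  (13)
  ----
  0101  (5)

5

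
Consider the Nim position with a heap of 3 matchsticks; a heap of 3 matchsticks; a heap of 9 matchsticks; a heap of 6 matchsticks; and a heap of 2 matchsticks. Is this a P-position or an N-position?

Nim-sum: 3 XOR 3 XOR 9 XOR 6 XOR 2 = 13.
The nim-sum is 13 ≠ 0, so this is an N-position: the player to move can win.

N-position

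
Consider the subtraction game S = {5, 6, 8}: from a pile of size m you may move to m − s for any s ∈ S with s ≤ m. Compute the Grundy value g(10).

2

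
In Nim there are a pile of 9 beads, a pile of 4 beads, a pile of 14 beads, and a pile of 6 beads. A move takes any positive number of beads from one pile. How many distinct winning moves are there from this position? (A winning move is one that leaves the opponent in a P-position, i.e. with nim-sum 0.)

3

Nim-sum: 9 XOR 4 XOR 14 XOR 6 = 5.
The overall nim-sum is X = 5. A pile of size p has a winning move iff p XOR X < p (reduce it to p XOR X).
  9: 9 XOR 5 = 12 ≥ 9 — no move.
  4: 4 XOR 5 = 1 < 4 — winning move (to 1).
  14: 14 XOR 5 = 11 < 14 — winning move (to 11).
  6: 6 XOR 5 = 3 < 6 — winning move (to 3).
That gives 3 winning moves.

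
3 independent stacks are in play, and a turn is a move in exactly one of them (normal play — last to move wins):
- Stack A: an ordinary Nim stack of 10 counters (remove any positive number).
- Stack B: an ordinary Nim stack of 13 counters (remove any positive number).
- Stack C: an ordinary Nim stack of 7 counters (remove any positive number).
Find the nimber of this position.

0

Stack A is a plain Nim stack of size 10, so its Grundy value is 10.
Stack B is a plain Nim stack of size 13, so its Grundy value is 13.
Stack C is a plain Nim stack of size 7, so its Grundy value is 7.
By the Sprague-Grundy theorem, the Grundy value of a sum of independent games is the XOR of the component values.
Combined value = 10 XOR 13 XOR 7 = 0.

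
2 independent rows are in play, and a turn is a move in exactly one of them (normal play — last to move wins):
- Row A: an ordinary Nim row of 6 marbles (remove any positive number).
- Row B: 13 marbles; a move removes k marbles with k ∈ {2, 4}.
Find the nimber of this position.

Row A is a plain Nim row of size 6, so its Grundy value is 6.
Build the Grundy sequence for row B with g(k) = mex{g(k−s) : s ∈ {2, 4}, s ≤ k}:
g(0) = mex{} = 0
g(1) = mex{} = 0
g(2) = mex{0} = 1
g(3) = mex{0} = 1
g(4) = mex{0,1} = 2
g(5) = mex{0,1} = 2
g(6) = mex{1,2} = 0
g(7) = mex{1,2} = 0
g(8) = mex{0,2} = 1
g(9) = mex{0,2} = 1
g(10) = mex{0,1} = 2
g(11) = mex{0,1} = 2
g(12) = mex{1,2} = 0
g(13) = mex{1,2} = 0
So g(13) = 0.
By the Sprague-Grundy theorem, the Grundy value of a sum of independent games is the XOR of the component values.
Combined value = 6 XOR 0 = 6.

6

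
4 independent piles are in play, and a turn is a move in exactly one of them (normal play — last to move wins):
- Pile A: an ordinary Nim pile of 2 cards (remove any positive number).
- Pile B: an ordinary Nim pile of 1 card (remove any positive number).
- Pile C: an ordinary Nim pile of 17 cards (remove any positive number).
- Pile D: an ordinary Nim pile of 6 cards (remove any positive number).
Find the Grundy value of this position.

20

Pile A is a plain Nim pile of size 2, so its Grundy value is 2.
Pile B is a plain Nim pile of size 1, so its Grundy value is 1.
Pile C is a plain Nim pile of size 17, so its Grundy value is 17.
Pile D is a plain Nim pile of size 6, so its Grundy value is 6.
By the Sprague-Grundy theorem, the Grundy value of a sum of independent games is the XOR of the component values.
Combined value = 2 ⊕ 1 ⊕ 17 ⊕ 6 = 20.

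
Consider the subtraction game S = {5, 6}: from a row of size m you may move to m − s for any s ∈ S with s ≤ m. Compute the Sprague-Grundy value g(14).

0

Grundy values for subtraction set {5, 6}:
k:     0  1  2  3  4  5  6  7  8  9 10 11 12 13 14
g(k):  0  0  0  0  0  1  1  1  1  1  2  0  0  0  0
So g(14) = 0.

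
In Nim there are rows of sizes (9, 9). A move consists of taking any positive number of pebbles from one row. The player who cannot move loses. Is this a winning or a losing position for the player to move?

Losing position

Bitwise XOR of the heap sizes:
  1001  (9)
  1001  (9)
  ----
  0000  (0)
The nim-sum is 0, so this is a P-position: the player to move is in a losing position under optimal play.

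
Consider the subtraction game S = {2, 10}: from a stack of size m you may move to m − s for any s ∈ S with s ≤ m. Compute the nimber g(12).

Compute g(0), g(1), … for moves {2, 10}:
g(0) = mex{} = 0
g(1) = mex{} = 0
g(2) = mex{0} = 1
g(3) = mex{0} = 1
g(4) = mex{1} = 0
g(5) = mex{1} = 0
g(6) = mex{0} = 1
g(7) = mex{0} = 1
g(8) = mex{1} = 0
g(9) = mex{1} = 0
g(10) = mex{0} = 1
g(11) = mex{0} = 1
g(12) = mex{1} = 0
So g(12) = 0.

0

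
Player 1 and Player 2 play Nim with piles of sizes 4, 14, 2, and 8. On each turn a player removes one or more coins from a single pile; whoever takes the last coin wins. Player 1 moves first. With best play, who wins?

Player 2 wins

Compute the nim-sum pairwise:
4 XOR 14 = 10
10 XOR 2 = 8
8 XOR 8 = 0
The nim-sum is 0, so this is a P-position: the player to move is in a losing position under optimal play; Player 1 is about to move from it and so loses — Player 2 wins.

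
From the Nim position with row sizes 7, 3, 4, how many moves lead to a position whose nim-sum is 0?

0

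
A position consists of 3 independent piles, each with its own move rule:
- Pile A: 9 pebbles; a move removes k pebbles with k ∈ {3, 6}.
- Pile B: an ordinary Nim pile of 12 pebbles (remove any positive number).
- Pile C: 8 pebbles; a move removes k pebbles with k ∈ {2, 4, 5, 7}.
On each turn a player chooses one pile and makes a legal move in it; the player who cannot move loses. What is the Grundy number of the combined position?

8

For pile A, compute g(0), g(1), … with moves {3, 6}:
g(0) = mex{} = 0
g(1) = mex{} = 0
g(2) = mex{} = 0
g(3) = mex{0} = 1
g(4) = mex{0} = 1
g(5) = mex{0} = 1
g(6) = mex{0,1} = 2
g(7) = mex{0,1} = 2
g(8) = mex{0,1} = 2
g(9) = mex{1,2} = 0
So g(9) = 0.
Pile B is a plain Nim pile of size 12, so its Grundy value is 12.
Grundy values for pile C (subtraction set {2, 4, 5, 7}):
g(0) = mex{} = 0
g(1) = mex{} = 0
g(2) = mex{0} = 1
g(3) = mex{0} = 1
g(4) = mex{0,1} = 2
g(5) = mex{0,1} = 2
g(6) = mex{0,1,2} = 3
g(7) = mex{0,1,2} = 3
g(8) = mex{0,1,2,3} = 4
So g(8) = 4.
The value of a disjunctive sum is the nim-sum of the parts.
Combined value = 0 ⊕ 12 ⊕ 4 = 8.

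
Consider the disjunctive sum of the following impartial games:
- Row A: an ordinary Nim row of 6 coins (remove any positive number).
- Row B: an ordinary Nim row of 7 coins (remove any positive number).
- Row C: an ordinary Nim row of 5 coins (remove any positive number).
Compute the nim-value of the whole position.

4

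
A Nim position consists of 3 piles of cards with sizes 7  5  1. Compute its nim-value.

Nim-sum: 7 ^ 5 ^ 1 = 3.

3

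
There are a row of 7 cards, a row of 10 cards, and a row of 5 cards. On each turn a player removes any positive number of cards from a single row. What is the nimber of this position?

8

Write each in binary and XOR column by column:
  0111  (7)
  1010  (10)
  0101  (5)
  ----
  1000  (8)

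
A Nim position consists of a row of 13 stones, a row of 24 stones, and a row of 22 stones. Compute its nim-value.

3

Bitwise XOR of the heap sizes:
  01101  (13)
  11000  (24)
  10110  (22)
  -----
  00011  (3)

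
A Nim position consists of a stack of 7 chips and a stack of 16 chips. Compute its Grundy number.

23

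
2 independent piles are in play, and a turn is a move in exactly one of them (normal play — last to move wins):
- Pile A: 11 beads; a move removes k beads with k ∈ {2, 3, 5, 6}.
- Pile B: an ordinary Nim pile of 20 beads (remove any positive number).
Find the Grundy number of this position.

21

Build the Grundy sequence for pile A with g(k) = mex{g(k−s) : s ∈ {2, 3, 5, 6}, s ≤ k}:
k:     0  1  2  3  4  5  6  7  8  9 10 11
g(k):  0  0  1  1  2  2  3  3  0  0  1  1
So g(11) = 1.
Pile B is a plain Nim pile of size 20, so its Grundy value is 20.
By the Sprague-Grundy theorem, the Grundy value of a sum of independent games is the XOR of the component values.
Combined value = 1 XOR 20 = 21.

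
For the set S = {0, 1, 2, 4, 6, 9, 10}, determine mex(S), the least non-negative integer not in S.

3

The values 0, 1, 2 are all present; 3 is the first non-negative integer missing from the set.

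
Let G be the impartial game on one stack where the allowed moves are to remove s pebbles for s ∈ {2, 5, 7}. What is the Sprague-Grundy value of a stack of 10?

0

Compute g(0), g(1), … for moves {2, 5, 7}:
k:     0  1  2  3  4  5  6  7  8  9 10
g(k):  0  0  1  1  0  2  1  3  2  2  0
So g(10) = 0.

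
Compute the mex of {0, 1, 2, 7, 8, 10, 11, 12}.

The values 0, 1, 2 are all present; 3 is the first non-negative integer missing from the set.

3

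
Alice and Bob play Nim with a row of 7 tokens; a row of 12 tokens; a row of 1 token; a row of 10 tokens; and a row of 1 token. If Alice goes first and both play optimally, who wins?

Alice wins

Compute the nim-sum pairwise:
7 XOR 12 = 11
11 XOR 1 = 10
10 XOR 10 = 0
0 XOR 1 = 1
The nim-sum is 1 ≠ 0, so this is an N-position: the player to move can win; Alice has a winning move.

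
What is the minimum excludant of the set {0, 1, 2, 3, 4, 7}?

The values 0, 1, 2, 3, 4 are all present; 5 is the first non-negative integer missing from the set.

5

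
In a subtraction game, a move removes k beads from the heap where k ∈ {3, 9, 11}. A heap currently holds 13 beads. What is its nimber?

2

Compute g(0), g(1), … for moves {3, 9, 11}:
k:     0  1  2  3  4  5  6  7  8  9 10 11 12 13
g(k):  0  0  0  1  1  1  0  0  0  1  1  1  2  2
So g(13) = 2.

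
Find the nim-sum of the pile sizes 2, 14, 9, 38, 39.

4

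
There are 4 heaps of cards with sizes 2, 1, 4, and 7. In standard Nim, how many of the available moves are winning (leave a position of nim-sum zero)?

Nim-sum: 2 XOR 1 XOR 4 XOR 7 = 0.
The nim-sum is already 0, so every move leaves a nonzero nim-sum — there are no winning moves.

0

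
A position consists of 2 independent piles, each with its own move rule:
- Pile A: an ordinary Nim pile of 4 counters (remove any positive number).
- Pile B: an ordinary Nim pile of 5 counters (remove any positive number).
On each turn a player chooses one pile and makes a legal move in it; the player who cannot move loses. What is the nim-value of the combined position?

1

Pile A is a plain Nim pile of size 4, so its Grundy value is 4.
Pile B is a plain Nim pile of size 5, so its Grundy value is 5.
By the Sprague-Grundy theorem, the Grundy value of a sum of independent games is the XOR of the component values.
Combined value = 4 ⊕ 5 = 1.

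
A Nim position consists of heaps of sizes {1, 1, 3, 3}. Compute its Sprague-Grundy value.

In binary:
  01  (1)
  01  (1)
  11  (3)
  11  (3)
  --
  00  (0)

0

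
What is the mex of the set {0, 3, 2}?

0 is in the set but 1 is not, so the mex is 1.

1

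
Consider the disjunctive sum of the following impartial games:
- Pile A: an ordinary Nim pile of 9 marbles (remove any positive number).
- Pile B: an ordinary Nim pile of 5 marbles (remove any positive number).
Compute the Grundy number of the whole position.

Pile A is a plain Nim pile of size 9, so its Grundy value is 9.
Pile B is a plain Nim pile of size 5, so its Grundy value is 5.
The value of a disjunctive sum is the nim-sum of the parts.
Combined value = 9 ⊕ 5 = 12.

12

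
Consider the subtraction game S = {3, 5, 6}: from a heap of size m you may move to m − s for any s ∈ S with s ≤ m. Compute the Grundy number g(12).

Compute g(0), g(1), … for moves {3, 5, 6}:
k:     0  1  2  3  4  5  6  7  8  9 10 11 12
g(k):  0  0  0  1  1  1  2  2  2  0  0  0  1
So g(12) = 1.

1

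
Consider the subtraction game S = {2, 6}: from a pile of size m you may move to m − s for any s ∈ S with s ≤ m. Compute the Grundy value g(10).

1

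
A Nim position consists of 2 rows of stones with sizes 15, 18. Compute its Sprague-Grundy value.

29

Compute the nim-sum pairwise:
15 XOR 18 = 29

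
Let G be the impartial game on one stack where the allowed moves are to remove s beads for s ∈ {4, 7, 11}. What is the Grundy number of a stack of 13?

Grundy values for subtraction set {4, 7, 11}:
g(0) = mex{} = 0
g(1) = mex{} = 0
g(2) = mex{} = 0
g(3) = mex{} = 0
g(4) = mex{0} = 1
g(5) = mex{0} = 1
g(6) = mex{0} = 1
g(7) = mex{0} = 1
g(8) = mex{0,1} = 2
g(9) = mex{0,1} = 2
g(10) = mex{0,1} = 2
g(11) = mex{0,1} = 2
g(12) = mex{0,1,2} = 3
g(13) = mex{0,1,2} = 3
So g(13) = 3.

3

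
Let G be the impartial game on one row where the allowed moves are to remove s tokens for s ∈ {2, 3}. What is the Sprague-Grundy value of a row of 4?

2

Build the Grundy sequence with g(k) = mex{g(k−s) : s ∈ {2, 3}, s ≤ k}:
k:     0  1  2  3  4
g(k):  0  0  1  1  2
So g(4) = 2.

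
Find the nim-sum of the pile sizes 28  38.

Nim-sum: 28 ^ 38 = 58.

58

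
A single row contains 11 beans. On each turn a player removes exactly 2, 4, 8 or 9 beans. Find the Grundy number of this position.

2

Compute g(0), g(1), … for moves {2, 4, 8, 9}:
k:     0  1  2  3  4  5  6  7  8  9 10 11
g(k):  0  0  1  1  2  2  0  0  1  1  2  2
So g(11) = 2.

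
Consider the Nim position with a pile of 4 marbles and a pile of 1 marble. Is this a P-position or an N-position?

Compute the nim-sum pairwise:
4 XOR 1 = 5
The nim-sum is 5 ≠ 0, so this is an N-position: the player to move can win.

N-position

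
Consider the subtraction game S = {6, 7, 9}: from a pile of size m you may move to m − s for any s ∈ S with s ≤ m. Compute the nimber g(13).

2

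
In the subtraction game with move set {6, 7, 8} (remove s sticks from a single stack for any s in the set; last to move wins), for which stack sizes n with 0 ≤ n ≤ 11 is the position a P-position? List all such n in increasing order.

Compute g(0), g(1), … for moves {6, 7, 8}:
k:     0  1  2  3  4  5  6  7  8  9 10 11
g(k):  0  0  0  0  0  0  1  1  1  1  1  1
The P-positions (g = 0) in 0..11 are 0, 1, 2, 3, 4, 5.

0, 1, 2, 3, 4, 5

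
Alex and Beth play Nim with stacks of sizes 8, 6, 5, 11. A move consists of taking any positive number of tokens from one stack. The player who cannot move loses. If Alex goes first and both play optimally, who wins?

Bitwise XOR of the heap sizes:
  1000  (8)
  0110  (6)
  0101  (5)
  1011  (11)
  ----
  0000  (0)
The nim-sum is 0, so this is a P-position: the player to move is in a losing position under optimal play; Alex is about to move from it and so loses — Beth wins.

Beth wins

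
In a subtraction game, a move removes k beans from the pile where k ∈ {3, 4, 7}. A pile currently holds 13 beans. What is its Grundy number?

Compute g(0), g(1), … for moves {3, 4, 7}:
g(0) = mex{} = 0
g(1) = mex{} = 0
g(2) = mex{} = 0
g(3) = mex{0} = 1
g(4) = mex{0} = 1
g(5) = mex{0} = 1
g(6) = mex{0,1} = 2
g(7) = mex{0,1} = 2
g(8) = mex{0,1} = 2
g(9) = mex{0,1,2} = 3
g(10) = mex{1,2} = 0
g(11) = mex{1,2} = 0
g(12) = mex{1,2,3} = 0
g(13) = mex{0,2,3} = 1
So g(13) = 1.

1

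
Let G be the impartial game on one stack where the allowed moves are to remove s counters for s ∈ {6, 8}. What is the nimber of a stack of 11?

1

Build the Grundy sequence with g(k) = mex{g(k−s) : s ∈ {6, 8}, s ≤ k}:
k:     0  1  2  3  4  5  6  7  8  9 10 11
g(k):  0  0  0  0  0  0  1  1  1  1  1  1
So g(11) = 1.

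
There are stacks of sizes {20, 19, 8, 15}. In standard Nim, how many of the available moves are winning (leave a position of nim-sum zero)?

Bitwise XOR of the heap sizes:
  10100  (20)
  10011  (19)
  01000  (8)
  01111  (15)
  -----
  00000  (0)
The nim-sum is already 0, so every move leaves a nonzero nim-sum — there are no winning moves.

0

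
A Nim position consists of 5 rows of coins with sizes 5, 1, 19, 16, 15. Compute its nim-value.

8

Compute the nim-sum pairwise:
5 ⊕ 1 = 4
4 ⊕ 19 = 23
23 ⊕ 16 = 7
7 ⊕ 15 = 8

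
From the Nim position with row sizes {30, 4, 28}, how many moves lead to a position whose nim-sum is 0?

3

Nim-sum: 30 XOR 4 XOR 28 = 6.
The overall nim-sum is X = 6. A row of size p has a winning move iff p XOR X < p (reduce it to p XOR X).
  30: 30 XOR 6 = 24 < 30 — winning move (to 24).
  4: 4 XOR 6 = 2 < 4 — winning move (to 2).
  28: 28 XOR 6 = 26 < 28 — winning move (to 26).
That gives 3 winning moves.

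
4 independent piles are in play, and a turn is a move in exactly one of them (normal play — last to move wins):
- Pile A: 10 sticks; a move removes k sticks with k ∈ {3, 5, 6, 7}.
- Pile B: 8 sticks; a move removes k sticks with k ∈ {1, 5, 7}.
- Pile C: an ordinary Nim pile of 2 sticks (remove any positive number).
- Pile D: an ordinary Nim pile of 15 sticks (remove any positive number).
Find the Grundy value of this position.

13

For pile A, compute g(0), g(1), … with moves {3, 5, 6, 7}:
k:     0  1  2  3  4  5  6  7  8  9 10
g(k):  0  0  0  1  1  1  2  2  2  3  0
So g(10) = 0.
Grundy values for pile B (subtraction set {1, 5, 7}):
g(0) = mex{} = 0
g(1) = mex{0} = 1
g(2) = mex{1} = 0
g(3) = mex{0} = 1
g(4) = mex{1} = 0
g(5) = mex{0} = 1
g(6) = mex{1} = 0
g(7) = mex{0} = 1
g(8) = mex{1} = 0
So g(8) = 0.
Pile C is a plain Nim pile of size 2, so its Grundy value is 2.
Pile D is a plain Nim pile of size 15, so its Grundy value is 15.
The value of a disjunctive sum is the nim-sum of the parts.
Combined value = 0 XOR 0 XOR 2 XOR 15 = 13.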